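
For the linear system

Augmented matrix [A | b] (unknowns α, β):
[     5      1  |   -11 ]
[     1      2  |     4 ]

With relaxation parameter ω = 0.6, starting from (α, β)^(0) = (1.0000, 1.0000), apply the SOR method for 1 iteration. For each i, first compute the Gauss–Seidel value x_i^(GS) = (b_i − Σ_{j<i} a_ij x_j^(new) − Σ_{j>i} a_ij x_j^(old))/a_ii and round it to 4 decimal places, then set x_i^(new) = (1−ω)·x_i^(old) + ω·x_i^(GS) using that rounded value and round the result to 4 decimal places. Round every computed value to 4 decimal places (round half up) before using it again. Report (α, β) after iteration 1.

Iteration 1:
  α: GS value = (-11 - (1)·1.0000) / (5) = -2.4000;  α ← (1−ω)·1.0000 + ω·-2.4000 = -1.0400
  β: GS value = (4 - (1)·-1.0400) / (2) = 2.5200;  β ← (1−ω)·1.0000 + ω·2.5200 = 1.9120

(-1.0400, 1.9120)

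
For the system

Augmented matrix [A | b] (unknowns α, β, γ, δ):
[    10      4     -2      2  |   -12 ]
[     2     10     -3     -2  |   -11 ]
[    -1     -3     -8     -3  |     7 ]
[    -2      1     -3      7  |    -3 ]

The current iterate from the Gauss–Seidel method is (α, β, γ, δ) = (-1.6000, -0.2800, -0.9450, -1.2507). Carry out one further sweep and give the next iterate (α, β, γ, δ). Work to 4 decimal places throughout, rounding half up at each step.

(-1.0269, -1.4283, 0.2580, -0.4074)

One sweep:
  α = (-12 - (4)·-0.2800 - (-2)·-0.9450 - (2)·-1.2507) / (10) = -1.0269
  β = (-11 - (2)·-1.0269 - (-3)·-0.9450 - (-2)·-1.2507) / (10) = -1.4283
  γ = (7 - (-1)·-1.0269 - (-3)·-1.4283 - (-3)·-1.2507) / (-8) = 0.2580
  δ = (-3 - (-2)·-1.0269 - (1)·-1.4283 - (-3)·0.2580) / (7) = -0.4074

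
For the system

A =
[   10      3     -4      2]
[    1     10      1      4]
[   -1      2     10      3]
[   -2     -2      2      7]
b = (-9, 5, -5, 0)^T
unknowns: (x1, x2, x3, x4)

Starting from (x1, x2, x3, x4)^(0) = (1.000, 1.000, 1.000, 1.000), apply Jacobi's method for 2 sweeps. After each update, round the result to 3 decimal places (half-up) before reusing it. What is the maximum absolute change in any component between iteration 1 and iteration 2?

Iteration 1:
  x1 = (-9 - (3)·1.000 - (-4)·1.000 - (2)·1.000) / (10) = -1.000
  x2 = (5 - (1)·1.000 - (1)·1.000 - (4)·1.000) / (10) = -0.100
  x3 = (-5 - (-1)·1.000 - (2)·1.000 - (3)·1.000) / (10) = -0.900
  x4 = (0 - (-2)·1.000 - (-2)·1.000 - (2)·1.000) / (7) = 0.286
Iteration 2:
  x1 = (-9 - (3)·-0.100 - (-4)·-0.900 - (2)·0.286) / (10) = -1.287
  x2 = (5 - (1)·-1.000 - (1)·-0.900 - (4)·0.286) / (10) = 0.576
  x3 = (-5 - (-1)·-1.000 - (2)·-0.100 - (3)·0.286) / (10) = -0.666
  x4 = (0 - (-2)·-1.000 - (-2)·-0.100 - (2)·-0.900) / (7) = -0.057
Change: (-0.287, 0.676, 0.234, -0.343) → max |·| = 0.676

0.676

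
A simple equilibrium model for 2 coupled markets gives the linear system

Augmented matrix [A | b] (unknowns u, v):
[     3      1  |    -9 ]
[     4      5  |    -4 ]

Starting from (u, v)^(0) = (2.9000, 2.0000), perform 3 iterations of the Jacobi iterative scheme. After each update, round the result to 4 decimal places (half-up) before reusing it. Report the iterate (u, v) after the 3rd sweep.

(-3.7111, 0.7680)

Iteration 1:
  u = (-9 - (1)·2.0000) / (3) = -3.6667
  v = (-4 - (4)·2.9000) / (5) = -3.1200
Iteration 2:
  u = (-9 - (1)·-3.1200) / (3) = -1.9600
  v = (-4 - (4)·-3.6667) / (5) = 2.1334
Iteration 3:
  u = (-9 - (1)·2.1334) / (3) = -3.7111
  v = (-4 - (4)·-1.9600) / (5) = 0.7680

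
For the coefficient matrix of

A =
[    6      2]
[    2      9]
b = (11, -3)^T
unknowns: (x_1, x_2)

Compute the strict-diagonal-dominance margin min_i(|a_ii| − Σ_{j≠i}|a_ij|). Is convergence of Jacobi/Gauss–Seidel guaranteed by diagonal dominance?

row 1: |6| − (2) = 4
row 2: |9| − (2) = 7
minimum over rows = 4 → strictly diagonally dominant (convergence guaranteed)

4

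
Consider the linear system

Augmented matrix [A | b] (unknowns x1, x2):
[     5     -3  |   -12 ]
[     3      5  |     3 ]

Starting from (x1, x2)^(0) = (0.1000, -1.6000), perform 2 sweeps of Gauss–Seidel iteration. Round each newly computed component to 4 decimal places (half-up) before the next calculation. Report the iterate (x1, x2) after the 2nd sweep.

(-0.8304, 1.0982)

Iteration 1:
  x1 = (-12 - (-3)·-1.6000) / (5) = -3.3600
  x2 = (3 - (3)·-3.3600) / (5) = 2.6160
Iteration 2:
  x1 = (-12 - (-3)·2.6160) / (5) = -0.8304
  x2 = (3 - (3)·-0.8304) / (5) = 1.0982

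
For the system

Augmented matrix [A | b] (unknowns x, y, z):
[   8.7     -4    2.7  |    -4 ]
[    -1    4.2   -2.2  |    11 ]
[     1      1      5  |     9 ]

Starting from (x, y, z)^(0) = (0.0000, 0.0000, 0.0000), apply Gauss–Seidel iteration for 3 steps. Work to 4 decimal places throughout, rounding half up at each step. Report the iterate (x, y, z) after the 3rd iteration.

Iteration 1:
  x = (-4 - (-4)·0.0000 - (2.7)·0.0000) / (8.7) = -0.4598
  y = (11 - (-1)·-0.4598 - (-2.2)·0.0000) / (4.2) = 2.5096
  z = (9 - (1)·-0.4598 - (1)·2.5096) / (5) = 1.3900
Iteration 2:
  x = (-4 - (-4)·2.5096 - (2.7)·1.3900) / (8.7) = 0.2627
  y = (11 - (-1)·0.2627 - (-2.2)·1.3900) / (4.2) = 3.4097
  z = (9 - (1)·0.2627 - (1)·3.4097) / (5) = 1.0655
Iteration 3:
  x = (-4 - (-4)·3.4097 - (2.7)·1.0655) / (8.7) = 0.7772
  y = (11 - (-1)·0.7772 - (-2.2)·1.0655) / (4.2) = 3.3622
  z = (9 - (1)·0.7772 - (1)·3.3622) / (5) = 0.9721

(0.7772, 3.3622, 0.9721)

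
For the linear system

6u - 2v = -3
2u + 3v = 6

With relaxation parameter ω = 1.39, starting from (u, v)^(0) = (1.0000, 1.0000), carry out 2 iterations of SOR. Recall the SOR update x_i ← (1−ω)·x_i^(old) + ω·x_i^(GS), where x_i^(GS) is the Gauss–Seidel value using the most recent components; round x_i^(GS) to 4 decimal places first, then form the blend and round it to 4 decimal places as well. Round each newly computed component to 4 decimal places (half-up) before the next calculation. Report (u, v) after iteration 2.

Iteration 1:
  u: GS value = (-3 - (-2)·1.0000) / (6) = -0.1667;  u ← (1−ω)·1.0000 + ω·-0.1667 = -0.6217
  v: GS value = (6 - (2)·-0.6217) / (3) = 2.4145;  v ← (1−ω)·1.0000 + ω·2.4145 = 2.9662
Iteration 2:
  u: GS value = (-3 - (-2)·2.9662) / (6) = 0.4887;  u ← (1−ω)·-0.6217 + ω·0.4887 = 0.9218
  v: GS value = (6 - (2)·0.9218) / (3) = 1.3855;  v ← (1−ω)·2.9662 + ω·1.3855 = 0.7690

(0.9218, 0.7690)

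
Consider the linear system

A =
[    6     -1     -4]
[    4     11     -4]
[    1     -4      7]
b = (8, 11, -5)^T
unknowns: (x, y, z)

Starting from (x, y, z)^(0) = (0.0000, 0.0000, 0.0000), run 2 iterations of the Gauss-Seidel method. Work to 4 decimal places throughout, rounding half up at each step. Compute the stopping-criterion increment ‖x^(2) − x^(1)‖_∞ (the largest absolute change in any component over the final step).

0.3210

Iteration 1:
  x = (8 - (-1)·0.0000 - (-4)·0.0000) / (6) = 1.3333
  y = (11 - (4)·1.3333 - (-4)·0.0000) / (11) = 0.5152
  z = (-5 - (1)·1.3333 - (-4)·0.5152) / (7) = -0.6104
Iteration 2:
  x = (8 - (-1)·0.5152 - (-4)·-0.6104) / (6) = 1.0123
  y = (11 - (4)·1.0123 - (-4)·-0.6104) / (11) = 0.4099
  z = (-5 - (1)·1.0123 - (-4)·0.4099) / (7) = -0.6247
Change: (-0.3210, -0.1053, -0.0143) → max |·| = 0.3210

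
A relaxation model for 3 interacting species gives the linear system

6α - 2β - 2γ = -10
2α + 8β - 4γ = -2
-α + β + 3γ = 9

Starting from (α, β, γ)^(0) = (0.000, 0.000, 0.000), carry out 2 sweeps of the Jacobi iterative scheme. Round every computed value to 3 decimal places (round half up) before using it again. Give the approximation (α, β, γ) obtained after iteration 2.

Iteration 1:
  α = (-10 - (-2)·0.000 - (-2)·0.000) / (6) = -1.667
  β = (-2 - (2)·0.000 - (-4)·0.000) / (8) = -0.250
  γ = (9 - (-1)·0.000 - (1)·0.000) / (3) = 3.000
Iteration 2:
  α = (-10 - (-2)·-0.250 - (-2)·3.000) / (6) = -0.750
  β = (-2 - (2)·-1.667 - (-4)·3.000) / (8) = 1.667
  γ = (9 - (-1)·-1.667 - (1)·-0.250) / (3) = 2.528

(-0.750, 1.667, 2.528)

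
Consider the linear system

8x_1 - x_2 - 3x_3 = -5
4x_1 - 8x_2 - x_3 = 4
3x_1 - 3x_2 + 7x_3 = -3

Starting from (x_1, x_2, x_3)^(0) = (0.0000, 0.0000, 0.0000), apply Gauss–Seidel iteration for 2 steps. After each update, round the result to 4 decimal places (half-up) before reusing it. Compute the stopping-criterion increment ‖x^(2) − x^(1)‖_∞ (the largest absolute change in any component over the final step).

Iteration 1:
  x_1 = (-5 - (-1)·0.0000 - (-3)·0.0000) / (8) = -0.6250
  x_2 = (4 - (4)·-0.6250 - (-1)·0.0000) / (-8) = -0.8125
  x_3 = (-3 - (3)·-0.6250 - (-3)·-0.8125) / (7) = -0.5089
Iteration 2:
  x_1 = (-5 - (-1)·-0.8125 - (-3)·-0.5089) / (8) = -0.9174
  x_2 = (4 - (4)·-0.9174 - (-1)·-0.5089) / (-8) = -0.8951
  x_3 = (-3 - (3)·-0.9174 - (-3)·-0.8951) / (7) = -0.4190
Change: (-0.2924, -0.0826, 0.0899) → max |·| = 0.2924

0.2924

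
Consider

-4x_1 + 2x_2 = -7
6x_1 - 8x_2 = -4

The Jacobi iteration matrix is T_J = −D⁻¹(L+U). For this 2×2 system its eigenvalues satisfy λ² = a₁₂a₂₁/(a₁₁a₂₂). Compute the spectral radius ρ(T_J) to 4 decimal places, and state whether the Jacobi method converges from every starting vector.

a₁₂a₂₁/(a₁₁a₂₂) = (2)·(6) / ((-4)·(-8)) = 0.375000
ρ = √|0.375000| = √0.375000 = 0.6124
ρ < 1, so Jacobi converges

0.6124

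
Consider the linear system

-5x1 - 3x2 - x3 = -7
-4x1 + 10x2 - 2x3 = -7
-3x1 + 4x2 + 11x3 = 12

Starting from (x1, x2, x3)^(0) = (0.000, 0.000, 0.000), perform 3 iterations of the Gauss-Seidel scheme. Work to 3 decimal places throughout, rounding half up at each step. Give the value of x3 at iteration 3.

Iteration 1:
  x1 = (-7 - (-3)·0.000 - (-1)·0.000) / (-5) = 1.400
  x2 = (-7 - (-4)·1.400 - (-2)·0.000) / (10) = -0.140
  x3 = (12 - (-3)·1.400 - (4)·-0.140) / (11) = 1.524
Iteration 2:
  x1 = (-7 - (-3)·-0.140 - (-1)·1.524) / (-5) = 1.179
  x2 = (-7 - (-4)·1.179 - (-2)·1.524) / (10) = 0.076
  x3 = (12 - (-3)·1.179 - (4)·0.076) / (11) = 1.385
Iteration 3:
  x1 = (-7 - (-3)·0.076 - (-1)·1.385) / (-5) = 1.077
  x2 = (-7 - (-4)·1.077 - (-2)·1.385) / (10) = 0.008
  x3 = (12 - (-3)·1.077 - (4)·0.008) / (11) = 1.382

1.382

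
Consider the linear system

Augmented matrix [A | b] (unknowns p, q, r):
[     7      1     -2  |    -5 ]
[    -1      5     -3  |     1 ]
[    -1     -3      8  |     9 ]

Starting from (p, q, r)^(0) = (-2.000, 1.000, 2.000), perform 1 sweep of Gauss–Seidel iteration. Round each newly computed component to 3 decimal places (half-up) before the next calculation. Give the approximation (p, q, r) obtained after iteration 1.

(-0.286, 1.343, 1.593)

Iteration 1:
  p = (-5 - (1)·1.000 - (-2)·2.000) / (7) = -0.286
  q = (1 - (-1)·-0.286 - (-3)·2.000) / (5) = 1.343
  r = (9 - (-1)·-0.286 - (-3)·1.343) / (8) = 1.593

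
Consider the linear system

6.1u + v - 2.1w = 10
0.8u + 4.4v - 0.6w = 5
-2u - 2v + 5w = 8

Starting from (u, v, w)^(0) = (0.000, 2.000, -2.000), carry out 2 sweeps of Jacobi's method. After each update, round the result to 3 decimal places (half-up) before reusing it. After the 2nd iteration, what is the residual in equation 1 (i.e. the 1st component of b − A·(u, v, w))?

-0.917

Iteration 1:
  u = (10 - (1)·2.000 - (-2.1)·-2.000) / (6.1) = 0.623
  v = (5 - (0.8)·0.000 - (-0.6)·-2.000) / (4.4) = 0.864
  w = (8 - (-2)·0.000 - (-2)·2.000) / (5) = 2.400
Iteration 2:
  u = (10 - (1)·0.864 - (-2.1)·2.400) / (6.1) = 2.324
  v = (5 - (0.8)·0.623 - (-0.6)·2.400) / (4.4) = 1.350
  w = (8 - (-2)·0.623 - (-2)·0.864) / (5) = 2.195
Residual b − A·x = (-0.917, -1.482, 4.373)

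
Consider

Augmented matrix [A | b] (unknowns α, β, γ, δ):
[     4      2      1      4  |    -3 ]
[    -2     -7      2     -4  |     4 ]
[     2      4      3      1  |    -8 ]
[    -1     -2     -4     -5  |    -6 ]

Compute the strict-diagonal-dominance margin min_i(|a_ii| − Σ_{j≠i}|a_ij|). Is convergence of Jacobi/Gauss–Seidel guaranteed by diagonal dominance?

-4

row 1: |4| − (2+1+4) = -3
row 2: |-7| − (2+2+4) = -1
row 3: |3| − (2+4+1) = -4
row 4: |-5| − (1+2+4) = -2
minimum over rows = -4 → not strictly diagonally dominant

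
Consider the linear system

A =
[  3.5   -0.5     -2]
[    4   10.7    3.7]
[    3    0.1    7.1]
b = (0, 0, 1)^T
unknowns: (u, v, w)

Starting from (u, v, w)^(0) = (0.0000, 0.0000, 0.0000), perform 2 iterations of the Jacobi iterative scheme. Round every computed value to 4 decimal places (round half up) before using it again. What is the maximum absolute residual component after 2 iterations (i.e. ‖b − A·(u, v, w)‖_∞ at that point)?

0.3219

Iteration 1:
  u = (0 - (-0.5)·0.0000 - (-2)·0.0000) / (3.5) = 0.0000
  v = (0 - (4)·0.0000 - (3.7)·0.0000) / (10.7) = 0.0000
  w = (1 - (3)·0.0000 - (0.1)·0.0000) / (7.1) = 0.1408
Iteration 2:
  u = (0 - (-0.5)·0.0000 - (-2)·0.1408) / (3.5) = 0.0805
  v = (0 - (4)·0.0000 - (3.7)·0.1408) / (10.7) = -0.0487
  w = (1 - (3)·0.0000 - (0.1)·0.0000) / (7.1) = 0.1408
Residual b − A·x = (-0.0245, -0.3219, -0.2363); ∞-norm = 0.3219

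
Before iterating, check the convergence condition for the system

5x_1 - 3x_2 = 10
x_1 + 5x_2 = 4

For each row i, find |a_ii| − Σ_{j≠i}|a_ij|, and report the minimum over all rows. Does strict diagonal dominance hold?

2

row 1: |5| − (3) = 2
row 2: |5| − (1) = 4
minimum over rows = 2 → strictly diagonally dominant (convergence guaranteed)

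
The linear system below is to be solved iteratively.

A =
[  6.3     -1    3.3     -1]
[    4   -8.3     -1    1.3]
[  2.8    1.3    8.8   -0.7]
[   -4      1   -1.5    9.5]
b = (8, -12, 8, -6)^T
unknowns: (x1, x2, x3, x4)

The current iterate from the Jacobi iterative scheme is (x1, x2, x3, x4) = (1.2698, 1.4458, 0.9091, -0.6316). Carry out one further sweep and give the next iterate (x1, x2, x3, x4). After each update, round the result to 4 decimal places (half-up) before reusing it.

(0.9229, 1.8493, 0.2412, -0.1056)

One sweep:
  x1 = (8 - (-1)·1.4458 - (3.3)·0.9091 - (-1)·-0.6316) / (6.3) = 0.9229
  x2 = (-12 - (4)·1.2698 - (-1)·0.9091 - (1.3)·-0.6316) / (-8.3) = 1.8493
  x3 = (8 - (2.8)·1.2698 - (1.3)·1.4458 - (-0.7)·-0.6316) / (8.8) = 0.2412
  x4 = (-6 - (-4)·1.2698 - (1)·1.4458 - (-1.5)·0.9091) / (9.5) = -0.1056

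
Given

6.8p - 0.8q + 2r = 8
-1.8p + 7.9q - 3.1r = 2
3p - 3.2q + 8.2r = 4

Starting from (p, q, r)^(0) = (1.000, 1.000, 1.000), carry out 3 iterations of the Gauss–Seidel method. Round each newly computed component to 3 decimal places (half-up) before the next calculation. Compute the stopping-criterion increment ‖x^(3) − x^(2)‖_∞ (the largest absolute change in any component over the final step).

Iteration 1:
  p = (8 - (-0.8)·1.000 - (2)·1.000) / (6.8) = 1.000
  q = (2 - (-1.8)·1.000 - (-3.1)·1.000) / (7.9) = 0.873
  r = (4 - (3)·1.000 - (-3.2)·0.873) / (8.2) = 0.463
Iteration 2:
  p = (8 - (-0.8)·0.873 - (2)·0.463) / (6.8) = 1.143
  q = (2 - (-1.8)·1.143 - (-3.1)·0.463) / (7.9) = 0.695
  r = (4 - (3)·1.143 - (-3.2)·0.695) / (8.2) = 0.341
Iteration 3:
  p = (8 - (-0.8)·0.695 - (2)·0.341) / (6.8) = 1.158
  q = (2 - (-1.8)·1.158 - (-3.1)·0.341) / (7.9) = 0.651
  r = (4 - (3)·1.158 - (-3.2)·0.651) / (8.2) = 0.318
Change: (0.015, -0.044, -0.023) → max |·| = 0.044

0.044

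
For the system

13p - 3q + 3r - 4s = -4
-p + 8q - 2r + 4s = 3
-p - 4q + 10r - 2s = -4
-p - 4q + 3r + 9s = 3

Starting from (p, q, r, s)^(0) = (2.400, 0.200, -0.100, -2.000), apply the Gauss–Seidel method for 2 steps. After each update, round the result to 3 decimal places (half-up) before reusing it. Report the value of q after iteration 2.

-0.138

Iteration 1:
  p = (-4 - (-3)·0.200 - (3)·-0.100 - (-4)·-2.000) / (13) = -0.854
  q = (3 - (-1)·-0.854 - (-2)·-0.100 - (4)·-2.000) / (8) = 1.243
  r = (-4 - (-1)·-0.854 - (-4)·1.243 - (-2)·-2.000) / (10) = -0.388
  s = (3 - (-1)·-0.854 - (-4)·1.243 - (3)·-0.388) / (9) = 0.920
Iteration 2:
  p = (-4 - (-3)·1.243 - (3)·-0.388 - (-4)·0.920) / (13) = 0.352
  q = (3 - (-1)·0.352 - (-2)·-0.388 - (4)·0.920) / (8) = -0.138
  r = (-4 - (-1)·0.352 - (-4)·-0.138 - (-2)·0.920) / (10) = -0.236
  s = (3 - (-1)·0.352 - (-4)·-0.138 - (3)·-0.236) / (9) = 0.390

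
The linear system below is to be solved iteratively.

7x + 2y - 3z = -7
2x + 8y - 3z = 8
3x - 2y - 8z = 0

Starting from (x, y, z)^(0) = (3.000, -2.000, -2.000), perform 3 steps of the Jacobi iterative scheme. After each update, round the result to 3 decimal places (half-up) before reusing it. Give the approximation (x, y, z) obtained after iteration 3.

Iteration 1:
  x = (-7 - (2)·-2.000 - (-3)·-2.000) / (7) = -1.286
  y = (8 - (2)·3.000 - (-3)·-2.000) / (8) = -0.500
  z = (0 - (3)·3.000 - (-2)·-2.000) / (-8) = 1.625
Iteration 2:
  x = (-7 - (2)·-0.500 - (-3)·1.625) / (7) = -0.161
  y = (8 - (2)·-1.286 - (-3)·1.625) / (8) = 1.931
  z = (0 - (3)·-1.286 - (-2)·-0.500) / (-8) = -0.357
Iteration 3:
  x = (-7 - (2)·1.931 - (-3)·-0.357) / (7) = -1.705
  y = (8 - (2)·-0.161 - (-3)·-0.357) / (8) = 0.906
  z = (0 - (3)·-0.161 - (-2)·1.931) / (-8) = -0.543

(-1.705, 0.906, -0.543)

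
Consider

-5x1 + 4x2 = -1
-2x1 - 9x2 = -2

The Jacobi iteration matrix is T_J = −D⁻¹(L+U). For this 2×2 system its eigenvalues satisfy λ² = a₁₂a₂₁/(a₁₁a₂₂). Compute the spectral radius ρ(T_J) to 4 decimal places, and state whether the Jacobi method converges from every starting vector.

a₁₂a₂₁/(a₁₁a₂₂) = (4)·(-2) / ((-5)·(-9)) = -0.177778
ρ = √|-0.177778| = √0.177778 = 0.4216
ρ < 1, so Jacobi converges

0.4216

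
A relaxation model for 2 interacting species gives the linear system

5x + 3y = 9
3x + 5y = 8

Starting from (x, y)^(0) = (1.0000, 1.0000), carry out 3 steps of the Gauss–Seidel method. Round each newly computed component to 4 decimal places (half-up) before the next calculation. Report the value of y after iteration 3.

Iteration 1:
  x = (9 - (3)·1.0000) / (5) = 1.2000
  y = (8 - (3)·1.2000) / (5) = 0.8800
Iteration 2:
  x = (9 - (3)·0.8800) / (5) = 1.2720
  y = (8 - (3)·1.2720) / (5) = 0.8368
Iteration 3:
  x = (9 - (3)·0.8368) / (5) = 1.2979
  y = (8 - (3)·1.2979) / (5) = 0.8213

0.8213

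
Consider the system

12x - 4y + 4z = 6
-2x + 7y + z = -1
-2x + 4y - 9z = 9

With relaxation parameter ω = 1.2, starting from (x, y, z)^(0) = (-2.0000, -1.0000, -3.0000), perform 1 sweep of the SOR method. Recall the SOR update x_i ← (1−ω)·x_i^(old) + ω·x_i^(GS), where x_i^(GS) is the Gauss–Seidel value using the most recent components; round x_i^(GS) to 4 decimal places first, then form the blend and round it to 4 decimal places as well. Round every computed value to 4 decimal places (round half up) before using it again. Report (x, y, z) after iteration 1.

Iteration 1:
  x: GS value = (6 - (-4)·-1.0000 - (4)·-3.0000) / (12) = 1.1667;  x ← (1−ω)·-2.0000 + ω·1.1667 = 1.8000
  y: GS value = (-1 - (-2)·1.8000 - (1)·-3.0000) / (7) = 0.8000;  y ← (1−ω)·-1.0000 + ω·0.8000 = 1.1600
  z: GS value = (9 - (-2)·1.8000 - (4)·1.1600) / (-9) = -0.8844;  z ← (1−ω)·-3.0000 + ω·-0.8844 = -0.4613

(1.8000, 1.1600, -0.4613)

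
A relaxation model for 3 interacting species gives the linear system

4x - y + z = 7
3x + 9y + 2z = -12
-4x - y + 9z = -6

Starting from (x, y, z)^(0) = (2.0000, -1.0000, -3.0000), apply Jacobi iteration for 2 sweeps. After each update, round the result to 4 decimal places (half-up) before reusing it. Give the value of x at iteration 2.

1.3889

Iteration 1:
  x = (7 - (-1)·-1.0000 - (1)·-3.0000) / (4) = 2.2500
  y = (-12 - (3)·2.0000 - (2)·-3.0000) / (9) = -1.3333
  z = (-6 - (-4)·2.0000 - (-1)·-1.0000) / (9) = 0.1111
Iteration 2:
  x = (7 - (-1)·-1.3333 - (1)·0.1111) / (4) = 1.3889
  y = (-12 - (3)·2.2500 - (2)·0.1111) / (9) = -2.1080
  z = (-6 - (-4)·2.2500 - (-1)·-1.3333) / (9) = 0.1852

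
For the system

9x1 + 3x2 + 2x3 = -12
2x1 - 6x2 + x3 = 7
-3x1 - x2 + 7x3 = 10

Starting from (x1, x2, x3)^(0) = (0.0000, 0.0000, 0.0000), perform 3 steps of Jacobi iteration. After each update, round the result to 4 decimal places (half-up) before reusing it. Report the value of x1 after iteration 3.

Iteration 1:
  x1 = (-12 - (3)·0.0000 - (2)·0.0000) / (9) = -1.3333
  x2 = (7 - (2)·0.0000 - (1)·0.0000) / (-6) = -1.1667
  x3 = (10 - (-3)·0.0000 - (-1)·0.0000) / (7) = 1.4286
Iteration 2:
  x1 = (-12 - (3)·-1.1667 - (2)·1.4286) / (9) = -1.2619
  x2 = (7 - (2)·-1.3333 - (1)·1.4286) / (-6) = -1.3730
  x3 = (10 - (-3)·-1.3333 - (-1)·-1.1667) / (7) = 0.6905
Iteration 3:
  x1 = (-12 - (3)·-1.3730 - (2)·0.6905) / (9) = -1.0291
  x2 = (7 - (2)·-1.2619 - (1)·0.6905) / (-6) = -1.4722
  x3 = (10 - (-3)·-1.2619 - (-1)·-1.3730) / (7) = 0.6916

-1.0291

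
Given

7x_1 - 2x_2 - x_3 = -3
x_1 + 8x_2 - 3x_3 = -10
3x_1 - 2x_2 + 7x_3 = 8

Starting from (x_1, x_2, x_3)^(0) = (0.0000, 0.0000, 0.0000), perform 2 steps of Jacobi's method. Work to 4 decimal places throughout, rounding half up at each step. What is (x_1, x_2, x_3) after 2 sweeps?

Iteration 1:
  x_1 = (-3 - (-2)·0.0000 - (-1)·0.0000) / (7) = -0.4286
  x_2 = (-10 - (1)·0.0000 - (-3)·0.0000) / (8) = -1.2500
  x_3 = (8 - (3)·0.0000 - (-2)·0.0000) / (7) = 1.1429
Iteration 2:
  x_1 = (-3 - (-2)·-1.2500 - (-1)·1.1429) / (7) = -0.6224
  x_2 = (-10 - (1)·-0.4286 - (-3)·1.1429) / (8) = -0.7678
  x_3 = (8 - (3)·-0.4286 - (-2)·-1.2500) / (7) = 0.9694

(-0.6224, -0.7678, 0.9694)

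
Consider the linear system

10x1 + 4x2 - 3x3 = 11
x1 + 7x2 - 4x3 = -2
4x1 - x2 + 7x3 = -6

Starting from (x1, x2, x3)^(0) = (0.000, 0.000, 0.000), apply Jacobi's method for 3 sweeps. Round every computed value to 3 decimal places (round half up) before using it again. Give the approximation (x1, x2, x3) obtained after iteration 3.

Iteration 1:
  x1 = (11 - (4)·0.000 - (-3)·0.000) / (10) = 1.100
  x2 = (-2 - (1)·0.000 - (-4)·0.000) / (7) = -0.286
  x3 = (-6 - (4)·0.000 - (-1)·0.000) / (7) = -0.857
Iteration 2:
  x1 = (11 - (4)·-0.286 - (-3)·-0.857) / (10) = 0.957
  x2 = (-2 - (1)·1.100 - (-4)·-0.857) / (7) = -0.933
  x3 = (-6 - (4)·1.100 - (-1)·-0.286) / (7) = -1.527
Iteration 3:
  x1 = (11 - (4)·-0.933 - (-3)·-1.527) / (10) = 1.015
  x2 = (-2 - (1)·0.957 - (-4)·-1.527) / (7) = -1.295
  x3 = (-6 - (4)·0.957 - (-1)·-0.933) / (7) = -1.537

(1.015, -1.295, -1.537)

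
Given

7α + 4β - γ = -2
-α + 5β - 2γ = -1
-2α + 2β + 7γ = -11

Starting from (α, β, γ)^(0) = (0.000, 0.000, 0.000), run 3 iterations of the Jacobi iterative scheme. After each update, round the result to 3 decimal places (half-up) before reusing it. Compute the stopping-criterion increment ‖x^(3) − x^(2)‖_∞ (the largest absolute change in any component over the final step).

0.389

Iteration 1:
  α = (-2 - (4)·0.000 - (-1)·0.000) / (7) = -0.286
  β = (-1 - (-1)·0.000 - (-2)·0.000) / (5) = -0.200
  γ = (-11 - (-2)·0.000 - (2)·0.000) / (7) = -1.571
Iteration 2:
  α = (-2 - (4)·-0.200 - (-1)·-1.571) / (7) = -0.396
  β = (-1 - (-1)·-0.286 - (-2)·-1.571) / (5) = -0.886
  γ = (-11 - (-2)·-0.286 - (2)·-0.200) / (7) = -1.596
Iteration 3:
  α = (-2 - (4)·-0.886 - (-1)·-1.596) / (7) = -0.007
  β = (-1 - (-1)·-0.396 - (-2)·-1.596) / (5) = -0.918
  γ = (-11 - (-2)·-0.396 - (2)·-0.886) / (7) = -1.431
Change: (0.389, -0.032, 0.165) → max |·| = 0.389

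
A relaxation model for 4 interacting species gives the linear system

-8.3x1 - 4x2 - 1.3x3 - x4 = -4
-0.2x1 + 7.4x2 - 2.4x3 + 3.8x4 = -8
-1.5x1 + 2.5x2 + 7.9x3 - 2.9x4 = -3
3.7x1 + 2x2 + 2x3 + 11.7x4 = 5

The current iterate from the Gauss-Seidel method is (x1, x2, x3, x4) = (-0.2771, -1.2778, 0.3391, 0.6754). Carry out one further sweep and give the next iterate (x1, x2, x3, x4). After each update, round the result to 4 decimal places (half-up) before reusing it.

One sweep:
  x1 = (-4 - (-4)·-1.2778 - (-1.3)·0.3391 - (-1)·0.6754) / (-8.3) = 0.9632
  x2 = (-8 - (-0.2)·0.9632 - (-2.4)·0.3391 - (3.8)·0.6754) / (7.4) = -1.2919
  x3 = (-3 - (-1.5)·0.9632 - (2.5)·-1.2919 - (-2.9)·0.6754) / (7.9) = 0.4599
  x4 = (5 - (3.7)·0.9632 - (2)·-1.2919 - (2)·0.4599) / (11.7) = 0.2650

(0.9632, -1.2919, 0.4599, 0.2650)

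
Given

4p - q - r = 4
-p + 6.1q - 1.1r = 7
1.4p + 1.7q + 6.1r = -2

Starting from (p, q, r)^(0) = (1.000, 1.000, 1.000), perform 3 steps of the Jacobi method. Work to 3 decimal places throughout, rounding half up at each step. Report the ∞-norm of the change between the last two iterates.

Iteration 1:
  p = (4 - (-1)·1.000 - (-1)·1.000) / (4) = 1.500
  q = (7 - (-1)·1.000 - (-1.1)·1.000) / (6.1) = 1.492
  r = (-2 - (1.4)·1.000 - (1.7)·1.000) / (6.1) = -0.836
Iteration 2:
  p = (4 - (-1)·1.492 - (-1)·-0.836) / (4) = 1.164
  q = (7 - (-1)·1.500 - (-1.1)·-0.836) / (6.1) = 1.243
  r = (-2 - (1.4)·1.500 - (1.7)·1.492) / (6.1) = -1.088
Iteration 3:
  p = (4 - (-1)·1.243 - (-1)·-1.088) / (4) = 1.039
  q = (7 - (-1)·1.164 - (-1.1)·-1.088) / (6.1) = 1.142
  r = (-2 - (1.4)·1.164 - (1.7)·1.243) / (6.1) = -0.941
Change: (-0.125, -0.101, 0.147) → max |·| = 0.147

0.147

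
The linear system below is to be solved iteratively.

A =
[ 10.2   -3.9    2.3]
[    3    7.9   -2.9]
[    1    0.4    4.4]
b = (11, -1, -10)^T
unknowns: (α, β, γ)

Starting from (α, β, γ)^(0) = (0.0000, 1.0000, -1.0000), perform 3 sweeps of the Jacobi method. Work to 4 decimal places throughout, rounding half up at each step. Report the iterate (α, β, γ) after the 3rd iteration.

(1.0422, -1.6253, -2.4474)

Iteration 1:
  α = (11 - (-3.9)·1.0000 - (2.3)·-1.0000) / (10.2) = 1.6863
  β = (-1 - (3)·0.0000 - (-2.9)·-1.0000) / (7.9) = -0.4937
  γ = (-10 - (1)·0.0000 - (0.4)·1.0000) / (4.4) = -2.3636
Iteration 2:
  α = (11 - (-3.9)·-0.4937 - (2.3)·-2.3636) / (10.2) = 1.4226
  β = (-1 - (3)·1.6863 - (-2.9)·-2.3636) / (7.9) = -1.6346
  γ = (-10 - (1)·1.6863 - (0.4)·-0.4937) / (4.4) = -2.6111
Iteration 3:
  α = (11 - (-3.9)·-1.6346 - (2.3)·-2.6111) / (10.2) = 1.0422
  β = (-1 - (3)·1.4226 - (-2.9)·-2.6111) / (7.9) = -1.6253
  γ = (-10 - (1)·1.4226 - (0.4)·-1.6346) / (4.4) = -2.4474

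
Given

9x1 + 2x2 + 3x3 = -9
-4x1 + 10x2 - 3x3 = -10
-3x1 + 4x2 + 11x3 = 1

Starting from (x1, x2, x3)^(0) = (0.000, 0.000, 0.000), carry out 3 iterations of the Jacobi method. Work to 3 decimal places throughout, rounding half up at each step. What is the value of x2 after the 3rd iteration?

Iteration 1:
  x1 = (-9 - (2)·0.000 - (3)·0.000) / (9) = -1.000
  x2 = (-10 - (-4)·0.000 - (-3)·0.000) / (10) = -1.000
  x3 = (1 - (-3)·0.000 - (4)·0.000) / (11) = 0.091
Iteration 2:
  x1 = (-9 - (2)·-1.000 - (3)·0.091) / (9) = -0.808
  x2 = (-10 - (-4)·-1.000 - (-3)·0.091) / (10) = -1.373
  x3 = (1 - (-3)·-1.000 - (4)·-1.000) / (11) = 0.182
Iteration 3:
  x1 = (-9 - (2)·-1.373 - (3)·0.182) / (9) = -0.756
  x2 = (-10 - (-4)·-0.808 - (-3)·0.182) / (10) = -1.269
  x3 = (1 - (-3)·-0.808 - (4)·-1.373) / (11) = 0.370

-1.269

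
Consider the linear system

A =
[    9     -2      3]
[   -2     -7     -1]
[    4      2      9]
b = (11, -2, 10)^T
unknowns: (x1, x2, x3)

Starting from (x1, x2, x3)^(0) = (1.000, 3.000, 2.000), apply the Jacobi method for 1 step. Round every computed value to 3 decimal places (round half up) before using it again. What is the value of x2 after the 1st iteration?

-0.286

Iteration 1:
  x1 = (11 - (-2)·3.000 - (3)·2.000) / (9) = 1.222
  x2 = (-2 - (-2)·1.000 - (-1)·2.000) / (-7) = -0.286
  x3 = (10 - (4)·1.000 - (2)·3.000) / (9) = 0.000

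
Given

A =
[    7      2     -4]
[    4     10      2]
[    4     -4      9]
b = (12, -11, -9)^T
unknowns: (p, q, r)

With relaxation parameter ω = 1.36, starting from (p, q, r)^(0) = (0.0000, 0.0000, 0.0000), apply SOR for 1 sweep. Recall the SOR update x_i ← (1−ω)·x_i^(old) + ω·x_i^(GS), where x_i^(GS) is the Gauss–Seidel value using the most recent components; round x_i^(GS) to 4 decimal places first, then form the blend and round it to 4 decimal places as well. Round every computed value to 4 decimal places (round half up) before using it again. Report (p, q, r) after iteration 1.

(2.3314, -2.7643, -4.4401)

Iteration 1:
  p: GS value = (12 - (2)·0.0000 - (-4)·0.0000) / (7) = 1.7143;  p ← (1−ω)·0.0000 + ω·1.7143 = 2.3314
  q: GS value = (-11 - (4)·2.3314 - (2)·0.0000) / (10) = -2.0326;  q ← (1−ω)·0.0000 + ω·-2.0326 = -2.7643
  r: GS value = (-9 - (4)·2.3314 - (-4)·-2.7643) / (9) = -3.2648;  r ← (1−ω)·0.0000 + ω·-3.2648 = -4.4401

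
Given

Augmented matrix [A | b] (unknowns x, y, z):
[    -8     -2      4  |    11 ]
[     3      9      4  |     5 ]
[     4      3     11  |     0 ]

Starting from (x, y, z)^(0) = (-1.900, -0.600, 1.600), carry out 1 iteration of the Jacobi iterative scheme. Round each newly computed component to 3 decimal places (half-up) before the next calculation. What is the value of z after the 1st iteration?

0.855

Iteration 1:
  x = (11 - (-2)·-0.600 - (4)·1.600) / (-8) = -0.425
  y = (5 - (3)·-1.900 - (4)·1.600) / (9) = 0.478
  z = (0 - (4)·-1.900 - (3)·-0.600) / (11) = 0.855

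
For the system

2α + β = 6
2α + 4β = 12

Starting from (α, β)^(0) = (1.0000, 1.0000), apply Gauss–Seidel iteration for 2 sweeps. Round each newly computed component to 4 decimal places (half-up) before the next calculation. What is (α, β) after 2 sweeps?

(2.1250, 1.9375)

Iteration 1:
  α = (6 - (1)·1.0000) / (2) = 2.5000
  β = (12 - (2)·2.5000) / (4) = 1.7500
Iteration 2:
  α = (6 - (1)·1.7500) / (2) = 2.1250
  β = (12 - (2)·2.1250) / (4) = 1.9375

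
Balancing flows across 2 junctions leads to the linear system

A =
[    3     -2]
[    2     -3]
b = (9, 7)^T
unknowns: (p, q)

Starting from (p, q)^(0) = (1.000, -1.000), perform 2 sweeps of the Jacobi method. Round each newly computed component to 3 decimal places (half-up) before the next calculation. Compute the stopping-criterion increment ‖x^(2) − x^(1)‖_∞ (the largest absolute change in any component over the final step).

Iteration 1:
  p = (9 - (-2)·-1.000) / (3) = 2.333
  q = (7 - (2)·1.000) / (-3) = -1.667
Iteration 2:
  p = (9 - (-2)·-1.667) / (3) = 1.889
  q = (7 - (2)·2.333) / (-3) = -0.778
Change: (-0.444, 0.889) → max |·| = 0.889

0.889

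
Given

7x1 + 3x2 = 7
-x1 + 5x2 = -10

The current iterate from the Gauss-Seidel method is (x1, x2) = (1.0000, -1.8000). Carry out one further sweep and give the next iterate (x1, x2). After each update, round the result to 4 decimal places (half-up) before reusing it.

(1.7714, -1.6457)

One sweep:
  x1 = (7 - (3)·-1.8000) / (7) = 1.7714
  x2 = (-10 - (-1)·1.7714) / (5) = -1.6457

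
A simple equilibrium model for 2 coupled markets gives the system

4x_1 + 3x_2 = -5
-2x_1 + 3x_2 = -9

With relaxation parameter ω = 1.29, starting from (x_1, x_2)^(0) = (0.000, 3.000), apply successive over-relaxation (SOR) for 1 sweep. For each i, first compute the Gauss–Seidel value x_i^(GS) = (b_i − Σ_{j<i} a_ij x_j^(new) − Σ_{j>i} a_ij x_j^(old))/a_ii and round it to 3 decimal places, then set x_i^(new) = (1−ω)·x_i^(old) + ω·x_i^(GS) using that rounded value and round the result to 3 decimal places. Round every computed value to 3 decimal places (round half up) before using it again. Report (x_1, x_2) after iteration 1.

(-4.515, -8.623)

Iteration 1:
  x_1: GS value = (-5 - (3)·3.000) / (4) = -3.500;  x_1 ← (1−ω)·0.000 + ω·-3.500 = -4.515
  x_2: GS value = (-9 - (-2)·-4.515) / (3) = -6.010;  x_2 ← (1−ω)·3.000 + ω·-6.010 = -8.623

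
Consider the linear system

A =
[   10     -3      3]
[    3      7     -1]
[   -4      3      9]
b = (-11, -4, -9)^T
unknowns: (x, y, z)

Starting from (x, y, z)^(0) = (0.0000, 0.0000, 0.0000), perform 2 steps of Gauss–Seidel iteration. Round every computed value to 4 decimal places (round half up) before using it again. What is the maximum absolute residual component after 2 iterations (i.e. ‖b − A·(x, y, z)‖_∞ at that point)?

Iteration 1:
  x = (-11 - (-3)·0.0000 - (3)·0.0000) / (10) = -1.1000
  y = (-4 - (3)·-1.1000 - (-1)·0.0000) / (7) = -0.1000
  z = (-9 - (-4)·-1.1000 - (3)·-0.1000) / (9) = -1.4556
Iteration 2:
  x = (-11 - (-3)·-0.1000 - (3)·-1.4556) / (10) = -0.6933
  y = (-4 - (3)·-0.6933 - (-1)·-1.4556) / (7) = -0.4822
  z = (-9 - (-4)·-0.6933 - (3)·-0.4822) / (9) = -1.1474
Residual b − A·x = (-2.0714, 0.3079, 0.0000); ∞-norm = 2.0714

2.0714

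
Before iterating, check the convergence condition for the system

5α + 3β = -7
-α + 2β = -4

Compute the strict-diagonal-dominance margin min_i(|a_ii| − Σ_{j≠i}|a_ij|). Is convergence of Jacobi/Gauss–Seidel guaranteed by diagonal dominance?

1

row 1: |5| − (3) = 2
row 2: |2| − (1) = 1
minimum over rows = 1 → strictly diagonally dominant (convergence guaranteed)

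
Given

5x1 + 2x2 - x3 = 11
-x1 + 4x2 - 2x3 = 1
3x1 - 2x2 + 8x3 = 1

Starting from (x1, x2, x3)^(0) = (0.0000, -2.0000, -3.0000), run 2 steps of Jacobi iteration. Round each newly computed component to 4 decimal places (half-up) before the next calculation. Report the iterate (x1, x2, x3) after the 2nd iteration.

Iteration 1:
  x1 = (11 - (2)·-2.0000 - (-1)·-3.0000) / (5) = 2.4000
  x2 = (1 - (-1)·0.0000 - (-2)·-3.0000) / (4) = -1.2500
  x3 = (1 - (3)·0.0000 - (-2)·-2.0000) / (8) = -0.3750
Iteration 2:
  x1 = (11 - (2)·-1.2500 - (-1)·-0.3750) / (5) = 2.6250
  x2 = (1 - (-1)·2.4000 - (-2)·-0.3750) / (4) = 0.6625
  x3 = (1 - (3)·2.4000 - (-2)·-1.2500) / (8) = -1.0875

(2.6250, 0.6625, -1.0875)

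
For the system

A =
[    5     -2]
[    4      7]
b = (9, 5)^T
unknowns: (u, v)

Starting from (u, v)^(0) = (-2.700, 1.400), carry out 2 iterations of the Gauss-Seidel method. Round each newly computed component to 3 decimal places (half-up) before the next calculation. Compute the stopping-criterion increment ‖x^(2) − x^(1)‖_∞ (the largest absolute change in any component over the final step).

Iteration 1:
  u = (9 - (-2)·1.400) / (5) = 2.360
  v = (5 - (4)·2.360) / (7) = -0.634
Iteration 2:
  u = (9 - (-2)·-0.634) / (5) = 1.546
  v = (5 - (4)·1.546) / (7) = -0.169
Change: (-0.814, 0.465) → max |·| = 0.814

0.814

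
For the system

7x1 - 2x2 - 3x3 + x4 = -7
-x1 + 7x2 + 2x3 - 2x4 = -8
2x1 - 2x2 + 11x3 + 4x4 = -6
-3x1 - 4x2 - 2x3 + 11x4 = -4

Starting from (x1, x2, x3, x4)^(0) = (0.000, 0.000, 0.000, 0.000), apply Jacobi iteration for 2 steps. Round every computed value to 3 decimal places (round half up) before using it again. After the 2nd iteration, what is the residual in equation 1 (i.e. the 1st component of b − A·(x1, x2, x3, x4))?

Iteration 1:
  x1 = (-7 - (-2)·0.000 - (-3)·0.000 - (1)·0.000) / (7) = -1.000
  x2 = (-8 - (-1)·0.000 - (2)·0.000 - (-2)·0.000) / (7) = -1.143
  x3 = (-6 - (2)·0.000 - (-2)·0.000 - (4)·0.000) / (11) = -0.545
  x4 = (-4 - (-3)·0.000 - (-4)·0.000 - (-2)·0.000) / (11) = -0.364
Iteration 2:
  x1 = (-7 - (-2)·-1.143 - (-3)·-0.545 - (1)·-0.364) / (7) = -1.508
  x2 = (-8 - (-1)·-1.000 - (2)·-0.545 - (-2)·-0.364) / (7) = -1.234
  x3 = (-6 - (2)·-1.000 - (-2)·-1.143 - (4)·-0.364) / (11) = -0.439
  x4 = (-4 - (-3)·-1.000 - (-4)·-1.143 - (-2)·-0.545) / (11) = -1.151
Residual b − A·x = (0.922, -2.294, 3.981, -1.677)

0.922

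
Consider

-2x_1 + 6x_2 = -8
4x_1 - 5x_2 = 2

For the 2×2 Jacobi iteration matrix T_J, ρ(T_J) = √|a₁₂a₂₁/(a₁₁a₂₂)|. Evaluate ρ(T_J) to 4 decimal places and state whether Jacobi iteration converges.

1.5492

a₁₂a₂₁/(a₁₁a₂₂) = (6)·(4) / ((-2)·(-5)) = 2.400000
ρ = √|2.400000| = √2.400000 = 1.5492
ρ > 1, so Jacobi diverges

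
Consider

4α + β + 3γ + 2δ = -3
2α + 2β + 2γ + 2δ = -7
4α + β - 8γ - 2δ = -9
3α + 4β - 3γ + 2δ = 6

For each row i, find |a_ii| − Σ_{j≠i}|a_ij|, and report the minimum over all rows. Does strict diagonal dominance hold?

row 1: |4| − (1+3+2) = -2
row 2: |2| − (2+2+2) = -4
row 3: |-8| − (4+1+2) = 1
row 4: |2| − (3+4+3) = -8
minimum over rows = -8 → not strictly diagonally dominant

-8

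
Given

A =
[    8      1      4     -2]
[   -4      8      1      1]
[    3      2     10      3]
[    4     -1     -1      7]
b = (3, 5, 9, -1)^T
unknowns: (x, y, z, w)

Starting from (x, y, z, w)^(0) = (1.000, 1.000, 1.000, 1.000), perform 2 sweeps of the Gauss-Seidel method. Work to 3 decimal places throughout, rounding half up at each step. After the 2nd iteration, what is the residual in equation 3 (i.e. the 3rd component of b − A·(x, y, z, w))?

-0.088

Iteration 1:
  x = (3 - (1)·1.000 - (4)·1.000 - (-2)·1.000) / (8) = 0.000
  y = (5 - (-4)·0.000 - (1)·1.000 - (1)·1.000) / (8) = 0.375
  z = (9 - (3)·0.000 - (2)·0.375 - (3)·1.000) / (10) = 0.525
  w = (-1 - (4)·0.000 - (-1)·0.375 - (-1)·0.525) / (7) = -0.014
Iteration 2:
  x = (3 - (1)·0.375 - (4)·0.525 - (-2)·-0.014) / (8) = 0.062
  y = (5 - (-4)·0.062 - (1)·0.525 - (1)·-0.014) / (8) = 0.592
  z = (9 - (3)·0.062 - (2)·0.592 - (3)·-0.014) / (10) = 0.767
  w = (-1 - (4)·0.062 - (-1)·0.592 - (-1)·0.767) / (7) = 0.016
Residual b − A·x = (-1.124, -0.271, -0.088, -0.001)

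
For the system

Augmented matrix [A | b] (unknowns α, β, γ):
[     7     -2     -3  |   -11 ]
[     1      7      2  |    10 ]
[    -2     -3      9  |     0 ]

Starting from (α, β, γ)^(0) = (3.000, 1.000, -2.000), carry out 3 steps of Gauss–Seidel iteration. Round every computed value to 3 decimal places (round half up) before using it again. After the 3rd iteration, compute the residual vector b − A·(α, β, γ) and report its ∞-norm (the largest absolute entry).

Iteration 1:
  α = (-11 - (-2)·1.000 - (-3)·-2.000) / (7) = -2.143
  β = (10 - (1)·-2.143 - (2)·-2.000) / (7) = 2.306
  γ = (0 - (-2)·-2.143 - (-3)·2.306) / (9) = 0.292
Iteration 2:
  α = (-11 - (-2)·2.306 - (-3)·0.292) / (7) = -0.787
  β = (10 - (1)·-0.787 - (2)·0.292) / (7) = 1.458
  γ = (0 - (-2)·-0.787 - (-3)·1.458) / (9) = 0.311
Iteration 3:
  α = (-11 - (-2)·1.458 - (-3)·0.311) / (7) = -1.022
  β = (10 - (1)·-1.022 - (2)·0.311) / (7) = 1.486
  γ = (0 - (-2)·-1.022 - (-3)·1.486) / (9) = 0.268
Residual b − A·x = (-0.070, 0.084, 0.002); ∞-norm = 0.084

0.084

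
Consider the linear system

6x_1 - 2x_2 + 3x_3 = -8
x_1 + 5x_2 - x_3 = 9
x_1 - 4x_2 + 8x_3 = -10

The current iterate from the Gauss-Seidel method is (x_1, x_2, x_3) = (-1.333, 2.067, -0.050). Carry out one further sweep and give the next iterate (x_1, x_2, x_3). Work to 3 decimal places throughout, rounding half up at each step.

One sweep:
  x_1 = (-8 - (-2)·2.067 - (3)·-0.050) / (6) = -0.619
  x_2 = (9 - (1)·-0.619 - (-1)·-0.050) / (5) = 1.914
  x_3 = (-10 - (1)·-0.619 - (-4)·1.914) / (8) = -0.216

(-0.619, 1.914, -0.216)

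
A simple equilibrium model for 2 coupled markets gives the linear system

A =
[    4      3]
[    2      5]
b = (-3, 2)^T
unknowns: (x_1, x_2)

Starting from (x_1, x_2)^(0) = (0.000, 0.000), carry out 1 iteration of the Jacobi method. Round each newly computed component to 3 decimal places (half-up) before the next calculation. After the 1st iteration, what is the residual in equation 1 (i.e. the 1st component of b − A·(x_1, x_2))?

Iteration 1:
  x_1 = (-3 - (3)·0.000) / (4) = -0.750
  x_2 = (2 - (2)·0.000) / (5) = 0.400
Residual b − A·x = (-1.200, 1.500)

-1.200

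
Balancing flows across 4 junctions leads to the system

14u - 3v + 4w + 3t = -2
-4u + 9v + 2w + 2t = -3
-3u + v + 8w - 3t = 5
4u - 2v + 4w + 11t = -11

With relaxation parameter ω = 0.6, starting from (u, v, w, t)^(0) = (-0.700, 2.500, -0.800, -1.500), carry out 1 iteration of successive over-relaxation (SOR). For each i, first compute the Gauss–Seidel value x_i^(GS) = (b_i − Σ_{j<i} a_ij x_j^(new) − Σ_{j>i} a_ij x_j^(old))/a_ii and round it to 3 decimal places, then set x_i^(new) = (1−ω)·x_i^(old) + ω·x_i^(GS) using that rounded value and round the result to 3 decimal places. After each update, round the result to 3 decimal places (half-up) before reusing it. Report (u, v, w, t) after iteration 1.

(0.286, 1.183, -0.307, -1.066)

Iteration 1:
  u: GS value = (-2 - (-3)·2.500 - (4)·-0.800 - (3)·-1.500) / (14) = 0.943;  u ← (1−ω)·-0.700 + ω·0.943 = 0.286
  v: GS value = (-3 - (-4)·0.286 - (2)·-0.800 - (2)·-1.500) / (9) = 0.305;  v ← (1−ω)·2.500 + ω·0.305 = 1.183
  w: GS value = (5 - (-3)·0.286 - (1)·1.183 - (-3)·-1.500) / (8) = 0.022;  w ← (1−ω)·-0.800 + ω·0.022 = -0.307
  t: GS value = (-11 - (4)·0.286 - (-2)·1.183 - (4)·-0.307) / (11) = -0.777;  t ← (1−ω)·-1.500 + ω·-0.777 = -1.066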